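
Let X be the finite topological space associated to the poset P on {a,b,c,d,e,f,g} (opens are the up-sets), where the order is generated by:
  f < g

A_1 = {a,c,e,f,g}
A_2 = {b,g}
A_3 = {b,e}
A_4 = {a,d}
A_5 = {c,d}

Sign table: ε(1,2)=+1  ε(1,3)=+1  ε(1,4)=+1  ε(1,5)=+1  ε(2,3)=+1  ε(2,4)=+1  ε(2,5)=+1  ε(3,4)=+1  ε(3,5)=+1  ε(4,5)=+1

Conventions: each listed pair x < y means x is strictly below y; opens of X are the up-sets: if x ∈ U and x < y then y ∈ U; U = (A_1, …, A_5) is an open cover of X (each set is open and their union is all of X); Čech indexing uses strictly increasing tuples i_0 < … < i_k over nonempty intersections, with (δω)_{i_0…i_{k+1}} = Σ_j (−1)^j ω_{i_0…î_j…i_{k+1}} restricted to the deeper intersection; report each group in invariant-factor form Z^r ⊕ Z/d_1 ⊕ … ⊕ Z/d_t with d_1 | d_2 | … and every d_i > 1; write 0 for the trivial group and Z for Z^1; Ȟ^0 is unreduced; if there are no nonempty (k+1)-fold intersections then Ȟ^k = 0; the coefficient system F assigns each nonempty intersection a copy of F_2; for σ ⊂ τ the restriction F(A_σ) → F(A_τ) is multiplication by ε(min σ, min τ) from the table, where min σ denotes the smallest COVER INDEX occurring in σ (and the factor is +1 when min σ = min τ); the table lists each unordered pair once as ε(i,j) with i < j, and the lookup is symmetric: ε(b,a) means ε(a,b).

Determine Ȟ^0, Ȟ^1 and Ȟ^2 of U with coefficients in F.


intersection data:
  A12={g} A13={e} A14={a} A15={c} A23={b} A45={d}
C dims 5,6; δ0: rk_F2 4
Ȟ^0 = (5 − 4) − 0 = 1, so Ȟ^0 ≅ Z/2
Ȟ^1 = (6 − 0) − 4 = 2, so Ȟ^1 ≅ Z/2 ⊕ Z/2
Ȟ^2 = (0 − 0) − 0 = 0, so Ȟ^2 ≅ 0

Ȟ^0(U;F) ≅ Z/2,  Ȟ^1(U;F) ≅ Z/2 ⊕ Z/2,  Ȟ^2(U;F) ≅ 0


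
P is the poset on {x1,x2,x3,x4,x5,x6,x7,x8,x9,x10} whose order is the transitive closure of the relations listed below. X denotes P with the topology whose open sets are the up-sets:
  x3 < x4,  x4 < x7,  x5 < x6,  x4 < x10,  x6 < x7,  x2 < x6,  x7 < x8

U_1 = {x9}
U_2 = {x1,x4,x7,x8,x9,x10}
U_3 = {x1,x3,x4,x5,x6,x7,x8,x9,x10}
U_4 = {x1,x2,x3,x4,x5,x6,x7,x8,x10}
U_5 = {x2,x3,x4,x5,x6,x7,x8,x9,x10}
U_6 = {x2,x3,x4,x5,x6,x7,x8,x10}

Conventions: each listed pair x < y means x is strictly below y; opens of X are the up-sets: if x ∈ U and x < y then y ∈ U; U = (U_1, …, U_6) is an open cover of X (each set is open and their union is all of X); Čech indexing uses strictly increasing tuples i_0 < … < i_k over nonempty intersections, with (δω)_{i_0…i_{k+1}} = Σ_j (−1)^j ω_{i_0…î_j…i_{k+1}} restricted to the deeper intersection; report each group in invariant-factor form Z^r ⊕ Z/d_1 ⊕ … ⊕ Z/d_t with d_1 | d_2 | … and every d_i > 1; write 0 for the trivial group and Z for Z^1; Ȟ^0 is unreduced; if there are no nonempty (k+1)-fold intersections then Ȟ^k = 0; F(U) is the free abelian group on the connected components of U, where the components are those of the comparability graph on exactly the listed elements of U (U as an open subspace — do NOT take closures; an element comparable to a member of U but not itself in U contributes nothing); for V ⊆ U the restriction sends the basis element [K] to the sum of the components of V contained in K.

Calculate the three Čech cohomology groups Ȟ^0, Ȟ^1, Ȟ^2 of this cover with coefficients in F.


Ȟ^0(U;F) ≅ Z^3, Ȟ^1(U;F) ≅ 0 and Ȟ^2(U;F) ≅ 0

nerve of the cover:
  U12={x9} U13={x9} U15={x9} U23={x1,x4,x7,x8,x9,x10} U24={x1,x4,x7,x8,x10} U25={x4,x7,x8,x9,x10} U26={x4,x7,x8,x10} U34={x1,x3,x4,x5,x6,x7,x8,x10} U35={x3,x4,x5,x6,x7,x8,x9,x10} U36={x3,x4,x5,x6,x7,x8,x10} U45={x2,x3,x4,x5,x6,x7,x8,x10} U46={x2,x3,x4,x5,x6,x7,x8,x10} U56={x2,x3,x4,x5,x6,x7,x8,x10}
  U123={x9} U125={x9} U135={x9} U234={x1,x4,x7,x8,x10} U235={x4,x7,x8,x9,x10} U236={x4,x7,x8,x10} U245={x4,x7,x8,x10} U246={x4,x7,x8,x10} U256={x4,x7,x8,x10} U345={x3,x4,x5,x6,x7,x8,x10} U346={x3,x4,x5,x6,x7,x8,x10} U356={x3,x4,x5,x6,x7,x8,x10} U456={x2,x3,x4,x5,x6,x7,x8,x10}
  U1235={x9} U2345={x4,x7,x8,x10} U2346={x4,x7,x8,x10} U2356={x4,x7,x8,x10} U2456={x4,x7,x8,x10} U3456={x3,x4,x5,x6,x7,x8,x10}
  U23456={x4,x7,x8,x10}
components per intersection:
  U1: {x9}
  U2: {x1} {x4,x7,x8,x10} {x9}
  U3: {x1} {x3,x4,x5,x6,x7,x8,x10} {x9}
  U4: {x1} {x2,x3,x4,x5,x6,x7,x8,x10}
  U5: {x2,x3,x4,x5,x6,x7,x8,x10} {x9}
  U6: {x2,x3,x4,x5,x6,x7,x8,x10}
  U12: {x9}
  U13: {x9}
  U15: {x9}
  U23: {x1} {x4,x7,x8,x10} {x9}
  U24: {x1} {x4,x7,x8,x10}
  U25: {x4,x7,x8,x10} {x9}
  U26: {x4,x7,x8,x10}
  U34: {x1} {x3,x4,x5,x6,x7,x8,x10}
  U35: {x3,x4,x5,x6,x7,x8,x10} {x9}
  U36: {x3,x4,x5,x6,x7,x8,x10}
  U45: {x2,x3,x4,x5,x6,x7,x8,x10}
  U46: {x2,x3,x4,x5,x6,x7,x8,x10}
  U56: {x2,x3,x4,x5,x6,x7,x8,x10}
  U123: {x9}
  U125: {x9}
  U135: {x9}
  U234: {x1} {x4,x7,x8,x10}
  U235: {x4,x7,x8,x10} {x9}
  U236: {x4,x7,x8,x10}
  U245: {x4,x7,x8,x10}
  U246: {x4,x7,x8,x10}
  U256: {x4,x7,x8,x10}
  U345: {x3,x4,x5,x6,x7,x8,x10}
  U346: {x3,x4,x5,x6,x7,x8,x10}
  U356: {x3,x4,x5,x6,x7,x8,x10}
  U456: {x2,x3,x4,x5,x6,x7,x8,x10}
  U1235: {x9}
  U2345: {x4,x7,x8,x10}
  U2346: {x4,x7,x8,x10}
  U2356: {x4,x7,x8,x10}
  U2456: {x4,x7,x8,x10}
  U3456: {x3,x4,x5,x6,x7,x8,x10}
  U23456: {x4,x7,x8,x10}
C dims 12,19,15,6; δ0: rk 9, SNF 1^9; δ1: rk 10, SNF 1^10; δ2: rk 5, SNF 1^5
Ȟ^0 = (12 − 9) − 0 = 3, so Ȟ^0 ≅ Z^3
Ȟ^1 = (19 − 10) − 9 = 0, so Ȟ^1 ≅ 0
Ȟ^2 = (15 − 5) − 10 = 0, so Ȟ^2 ≅ 0


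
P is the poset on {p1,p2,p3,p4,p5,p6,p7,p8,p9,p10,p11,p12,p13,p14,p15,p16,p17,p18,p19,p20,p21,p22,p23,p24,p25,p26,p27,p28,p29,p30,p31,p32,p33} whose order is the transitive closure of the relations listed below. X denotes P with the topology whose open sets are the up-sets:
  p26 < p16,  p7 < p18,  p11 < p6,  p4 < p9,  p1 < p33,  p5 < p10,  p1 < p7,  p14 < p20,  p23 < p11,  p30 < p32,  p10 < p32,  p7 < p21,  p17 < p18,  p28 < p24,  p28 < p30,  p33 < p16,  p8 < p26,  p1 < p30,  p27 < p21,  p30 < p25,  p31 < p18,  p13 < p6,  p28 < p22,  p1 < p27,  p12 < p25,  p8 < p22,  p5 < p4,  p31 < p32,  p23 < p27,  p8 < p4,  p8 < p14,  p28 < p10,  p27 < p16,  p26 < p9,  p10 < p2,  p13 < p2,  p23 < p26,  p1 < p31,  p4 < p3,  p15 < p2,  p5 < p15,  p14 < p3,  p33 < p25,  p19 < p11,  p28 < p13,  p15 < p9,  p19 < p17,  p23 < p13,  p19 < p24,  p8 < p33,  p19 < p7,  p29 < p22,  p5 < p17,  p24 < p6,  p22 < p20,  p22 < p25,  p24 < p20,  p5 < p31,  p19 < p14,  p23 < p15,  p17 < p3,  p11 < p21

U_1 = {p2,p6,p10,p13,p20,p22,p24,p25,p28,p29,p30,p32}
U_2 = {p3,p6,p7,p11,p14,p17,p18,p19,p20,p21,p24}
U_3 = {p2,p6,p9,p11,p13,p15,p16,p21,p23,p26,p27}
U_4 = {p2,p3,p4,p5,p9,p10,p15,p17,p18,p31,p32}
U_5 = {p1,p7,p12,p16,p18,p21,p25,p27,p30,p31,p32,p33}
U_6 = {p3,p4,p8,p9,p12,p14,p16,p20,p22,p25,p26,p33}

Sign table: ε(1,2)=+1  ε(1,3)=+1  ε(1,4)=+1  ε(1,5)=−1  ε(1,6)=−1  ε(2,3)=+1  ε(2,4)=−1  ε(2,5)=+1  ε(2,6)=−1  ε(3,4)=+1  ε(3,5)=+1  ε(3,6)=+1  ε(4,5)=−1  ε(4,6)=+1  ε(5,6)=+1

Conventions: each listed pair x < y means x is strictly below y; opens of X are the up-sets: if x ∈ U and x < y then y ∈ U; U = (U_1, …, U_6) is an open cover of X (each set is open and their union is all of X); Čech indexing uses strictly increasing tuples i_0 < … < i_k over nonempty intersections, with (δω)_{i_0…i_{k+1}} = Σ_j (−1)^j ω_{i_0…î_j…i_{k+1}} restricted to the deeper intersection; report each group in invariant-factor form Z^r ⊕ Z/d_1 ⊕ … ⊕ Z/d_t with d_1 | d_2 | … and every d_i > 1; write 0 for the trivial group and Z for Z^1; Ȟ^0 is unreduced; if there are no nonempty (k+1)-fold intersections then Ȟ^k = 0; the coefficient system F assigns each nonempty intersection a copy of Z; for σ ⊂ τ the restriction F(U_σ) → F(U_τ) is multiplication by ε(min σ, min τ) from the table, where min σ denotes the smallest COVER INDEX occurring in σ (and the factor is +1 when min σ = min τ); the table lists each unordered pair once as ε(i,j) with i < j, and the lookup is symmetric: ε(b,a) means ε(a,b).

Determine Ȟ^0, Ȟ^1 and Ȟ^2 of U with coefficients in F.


Ȟ^0 ≅ 0,  Ȟ^1 ≅ Z/2,  Ȟ^2 ≅ Z

intersection data:
  U12={p6,p20,p24} U13={p2,p6,p13} U14={p2,p10,p32} U15={p25,p30,p32} U16={p20,p22,p25} U23={p6,p11,p21} U24={p3,p17,p18} U25={p7,p18,p21} U26={p3,p14,p20} U34={p2,p9,p15} U35={p16,p21,p27} U36={p9,p16,p26} U45={p18,p31,p32} U46={p3,p4,p9} U56={p12,p16,p25,p33}
  U123={p6} U126={p20} U134={p2} U145={p32} U156={p25} U235={p21} U245={p18} U246={p3} U346={p9} U356={p16}
C dims 6,15,10; δ0: rk 6, SNF 1^5·2; δ1: rk 9, SNF 1^9
Ȟ^0 = (6 − 6) − 0 = 0, so Ȟ^0 ≅ 0
Ȟ^1 = (15 − 9) − 6 = 0 plus torsion [2], so Ȟ^1 ≅ Z/2
Ȟ^2 = (10 − 0) − 9 = 1, so Ȟ^2 ≅ Z


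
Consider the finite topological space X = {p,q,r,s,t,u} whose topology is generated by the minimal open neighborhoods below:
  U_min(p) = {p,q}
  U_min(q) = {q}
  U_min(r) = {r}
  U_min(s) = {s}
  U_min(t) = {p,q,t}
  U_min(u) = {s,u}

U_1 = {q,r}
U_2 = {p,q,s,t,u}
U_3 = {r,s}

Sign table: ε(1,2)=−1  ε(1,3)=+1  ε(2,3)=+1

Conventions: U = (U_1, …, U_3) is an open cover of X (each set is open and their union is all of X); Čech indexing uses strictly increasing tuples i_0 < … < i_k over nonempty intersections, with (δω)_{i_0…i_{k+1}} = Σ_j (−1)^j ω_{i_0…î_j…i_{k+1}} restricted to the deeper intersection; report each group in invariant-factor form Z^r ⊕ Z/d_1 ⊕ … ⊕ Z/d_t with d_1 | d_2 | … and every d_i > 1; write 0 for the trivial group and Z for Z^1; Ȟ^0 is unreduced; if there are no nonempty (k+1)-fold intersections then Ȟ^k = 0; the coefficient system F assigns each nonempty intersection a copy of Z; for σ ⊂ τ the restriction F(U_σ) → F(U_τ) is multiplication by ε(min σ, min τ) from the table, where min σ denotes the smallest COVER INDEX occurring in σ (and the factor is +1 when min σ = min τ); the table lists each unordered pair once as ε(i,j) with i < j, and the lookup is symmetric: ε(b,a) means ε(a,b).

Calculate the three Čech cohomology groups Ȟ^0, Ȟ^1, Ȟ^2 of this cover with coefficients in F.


Ȟ^0 ≅ 0,  Ȟ^1 ≅ Z/2,  Ȟ^2 ≅ 0

nonempty overlaps:
  U12={q} U13={r} U23={s}
C dims 3,3; δ0: rk 3, SNF 1^2·2
degree 0: 3−3−0 = 0 → Ȟ^0 ≅ 0
degree 1: 3−0−3 = 0 plus torsion [2] → Ȟ^1 ≅ Z/2
degree 2: 0−0−0 = 0 → Ȟ^2 ≅ 0


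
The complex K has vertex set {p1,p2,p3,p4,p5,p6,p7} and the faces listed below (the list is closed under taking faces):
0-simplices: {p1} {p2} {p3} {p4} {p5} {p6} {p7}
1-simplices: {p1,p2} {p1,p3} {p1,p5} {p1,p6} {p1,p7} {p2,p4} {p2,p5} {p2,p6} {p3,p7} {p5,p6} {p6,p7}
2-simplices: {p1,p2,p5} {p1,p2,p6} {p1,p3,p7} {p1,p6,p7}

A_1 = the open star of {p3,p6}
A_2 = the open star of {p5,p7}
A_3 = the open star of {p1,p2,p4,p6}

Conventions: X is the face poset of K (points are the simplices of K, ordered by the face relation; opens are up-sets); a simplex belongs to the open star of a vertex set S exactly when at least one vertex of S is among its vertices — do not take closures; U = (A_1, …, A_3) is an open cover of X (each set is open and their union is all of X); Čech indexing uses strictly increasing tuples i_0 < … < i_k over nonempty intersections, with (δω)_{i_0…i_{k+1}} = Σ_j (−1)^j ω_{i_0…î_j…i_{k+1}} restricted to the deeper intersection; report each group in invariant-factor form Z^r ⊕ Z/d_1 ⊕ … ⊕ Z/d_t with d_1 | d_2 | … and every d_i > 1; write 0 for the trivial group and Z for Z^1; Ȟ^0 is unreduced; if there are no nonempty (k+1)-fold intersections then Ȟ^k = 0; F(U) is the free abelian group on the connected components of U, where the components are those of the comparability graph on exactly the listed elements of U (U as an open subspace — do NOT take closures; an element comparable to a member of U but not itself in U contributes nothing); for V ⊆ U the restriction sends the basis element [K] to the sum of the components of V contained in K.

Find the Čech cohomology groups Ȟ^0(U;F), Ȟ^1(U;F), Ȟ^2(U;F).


intersection data:
  A1={{p3},{p6},{p1,p3},{p1,p6},{p2,p6},{p3,p7},{p5,p6},{p6,p7},{p1,p2,p6},{p1,p3,p7},{p1,p6,p7}} A2={{p5},{p7},{p1,p5},{p1,p7},{p2,p5},{p3,p7},{p5,p6},{p6,p7},{p1,p2,p5},{p1,p3,p7},{p1,p6,p7}} A3={{p1},{p2},{p4},{p6},{p1,p2},{p1,p3},{p1,p5},{p1,p6},{p1,p7},{p2,p4},{p2,p5},{p2,p6},{p5,p6},{p6,p7},{p1,p2,p5},{p1,p2,p6},{p1,p3,p7},{p1,p6,p7}}
  A12={{p3,p7},{p5,p6},{p6,p7},{p1,p3,p7},{p1,p6,p7}} A13={{p6},{p1,p3},{p1,p6},{p2,p6},{p5,p6},{p6,p7},{p1,p2,p6},{p1,p3,p7},{p1,p6,p7}} A23={{p1,p5},{p1,p7},{p2,p5},{p5,p6},{p6,p7},{p1,p2,p5},{p1,p3,p7},{p1,p6,p7}}
  A123={{p5,p6},{p6,p7},{p1,p3,p7},{p1,p6,p7}}
components per intersection:
  A1: {{p3},{p1,p3},{p3,p7},{p1,p3,p7}} {{p6},{p1,p6},{p2,p6},{p5,p6},{p6,p7},{p1,p2,p6},{p1,p6,p7}}
  A2: {{p5},{p1,p5},{p2,p5},{p5,p6},{p1,p2,p5}} {{p7},{p1,p7},{p3,p7},{p6,p7},{p1,p3,p7},{p1,p6,p7}}
  A3: {{p1},{p2},{p4},{p6},{p1,p2},{p1,p3},{p1,p5},{p1,p6},{p1,p7},{p2,p4},{p2,p5},{p2,p6},{p5,p6},{p6,p7},{p1,p2,p5},{p1,p2,p6},{p1,p3,p7},{p1,p6,p7}}
  A12: {{p3,p7},{p1,p3,p7}} {{p5,p6}} {{p6,p7},{p1,p6,p7}}
  A13: {{p6},{p1,p6},{p2,p6},{p5,p6},{p6,p7},{p1,p2,p6},{p1,p6,p7}} {{p1,p3},{p1,p3,p7}}
  A23: {{p1,p5},{p2,p5},{p1,p2,p5}} {{p1,p7},{p6,p7},{p1,p3,p7},{p1,p6,p7}} {{p5,p6}}
  A123: {{p5,p6}} {{p6,p7},{p1,p6,p7}} {{p1,p3,p7}}
C dims 5,8,3; δ0: rk 4, SNF 1^4; δ1: rk 3, SNF 1^3
Ȟ^0 = (5 − 4) − 0 = 1, so Ȟ^0 ≅ Z
Ȟ^1 = (8 − 3) − 4 = 1, so Ȟ^1 ≅ Z
Ȟ^2 = (3 − 0) − 3 = 0, so Ȟ^2 ≅ 0

Ȟ^0 ≅ Z,  Ȟ^1 ≅ Z,  Ȟ^2 ≅ 0


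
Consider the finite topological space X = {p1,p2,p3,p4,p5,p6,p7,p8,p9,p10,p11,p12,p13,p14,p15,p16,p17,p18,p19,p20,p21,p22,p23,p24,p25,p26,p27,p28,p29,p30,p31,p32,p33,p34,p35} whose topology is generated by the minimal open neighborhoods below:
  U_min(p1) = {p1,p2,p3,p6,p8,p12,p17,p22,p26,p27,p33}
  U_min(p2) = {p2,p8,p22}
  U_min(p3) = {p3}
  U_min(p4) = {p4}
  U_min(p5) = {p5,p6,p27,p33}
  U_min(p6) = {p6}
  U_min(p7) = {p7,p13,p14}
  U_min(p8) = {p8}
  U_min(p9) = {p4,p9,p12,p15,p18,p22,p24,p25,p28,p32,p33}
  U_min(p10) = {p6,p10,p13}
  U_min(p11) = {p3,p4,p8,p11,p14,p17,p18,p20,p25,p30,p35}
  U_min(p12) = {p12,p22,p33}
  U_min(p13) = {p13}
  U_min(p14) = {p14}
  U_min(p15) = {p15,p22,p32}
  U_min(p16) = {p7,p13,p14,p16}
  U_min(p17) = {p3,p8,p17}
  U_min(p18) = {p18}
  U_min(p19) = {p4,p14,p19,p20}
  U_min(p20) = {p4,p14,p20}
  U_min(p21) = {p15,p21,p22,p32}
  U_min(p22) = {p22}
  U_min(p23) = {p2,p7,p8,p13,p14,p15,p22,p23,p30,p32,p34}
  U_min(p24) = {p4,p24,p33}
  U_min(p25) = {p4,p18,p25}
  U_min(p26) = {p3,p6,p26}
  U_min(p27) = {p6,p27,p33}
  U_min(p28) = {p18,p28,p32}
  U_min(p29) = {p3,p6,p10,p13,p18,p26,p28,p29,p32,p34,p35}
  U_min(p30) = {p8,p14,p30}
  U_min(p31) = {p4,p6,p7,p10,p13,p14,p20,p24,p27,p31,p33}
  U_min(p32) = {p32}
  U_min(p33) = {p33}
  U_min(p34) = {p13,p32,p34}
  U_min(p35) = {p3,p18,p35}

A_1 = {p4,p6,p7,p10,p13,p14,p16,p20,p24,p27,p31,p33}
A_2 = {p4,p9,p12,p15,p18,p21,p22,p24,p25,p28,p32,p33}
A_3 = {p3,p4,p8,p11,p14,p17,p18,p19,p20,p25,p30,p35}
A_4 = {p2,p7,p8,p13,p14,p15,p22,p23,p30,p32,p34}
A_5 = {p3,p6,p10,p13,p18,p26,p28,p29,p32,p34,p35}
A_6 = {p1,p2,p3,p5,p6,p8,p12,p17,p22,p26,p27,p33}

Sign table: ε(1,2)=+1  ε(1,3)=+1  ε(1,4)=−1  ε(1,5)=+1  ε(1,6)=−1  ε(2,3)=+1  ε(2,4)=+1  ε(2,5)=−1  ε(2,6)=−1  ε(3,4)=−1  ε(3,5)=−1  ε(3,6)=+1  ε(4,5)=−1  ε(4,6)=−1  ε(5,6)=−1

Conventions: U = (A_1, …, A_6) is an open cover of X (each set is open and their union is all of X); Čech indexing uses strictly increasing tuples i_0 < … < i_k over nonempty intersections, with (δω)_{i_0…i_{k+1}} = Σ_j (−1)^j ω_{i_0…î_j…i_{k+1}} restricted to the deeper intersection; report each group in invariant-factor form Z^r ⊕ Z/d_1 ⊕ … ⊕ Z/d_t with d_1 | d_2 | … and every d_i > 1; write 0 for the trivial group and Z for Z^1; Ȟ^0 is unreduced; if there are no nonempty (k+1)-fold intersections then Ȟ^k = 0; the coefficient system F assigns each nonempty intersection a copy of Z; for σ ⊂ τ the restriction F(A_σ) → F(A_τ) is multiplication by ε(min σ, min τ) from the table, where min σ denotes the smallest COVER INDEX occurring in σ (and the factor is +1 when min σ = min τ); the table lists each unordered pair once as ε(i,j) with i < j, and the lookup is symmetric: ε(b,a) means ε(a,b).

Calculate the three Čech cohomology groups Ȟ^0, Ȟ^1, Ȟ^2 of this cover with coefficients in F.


Ȟ^0(U;F) ≅ 0,  Ȟ^1(U;F) ≅ Z/2,  Ȟ^2(U;F) ≅ Z

cover nerve:
  A12={p4,p24,p33} A13={p4,p14,p20} A14={p7,p13,p14} A15={p6,p10,p13} A16={p6,p27,p33} A23={p4,p18,p25} A24={p15,p22,p32} A25={p18,p28,p32} A26={p12,p22,p33} A34={p8,p14,p30} A35={p3,p18,p35} A36={p3,p8,p17} A45={p13,p32,p34} A46={p2,p8,p22} A56={p3,p6,p26}
  A123={p4} A126={p33} A134={p14} A145={p13} A156={p6} A235={p18} A245={p32} A246={p22} A346={p8} A356={p3}
C dims 6,15,10; δ0: rk 6, SNF 1^5·2; δ1: rk 9, SNF 1^9
Ȟ^0: (6−6)−0=0 ⇒ 0
Ȟ^1: (15−9)−6=0 plus torsion [2] ⇒ Z/2
Ȟ^2: (10−0)−9=1 ⇒ Z


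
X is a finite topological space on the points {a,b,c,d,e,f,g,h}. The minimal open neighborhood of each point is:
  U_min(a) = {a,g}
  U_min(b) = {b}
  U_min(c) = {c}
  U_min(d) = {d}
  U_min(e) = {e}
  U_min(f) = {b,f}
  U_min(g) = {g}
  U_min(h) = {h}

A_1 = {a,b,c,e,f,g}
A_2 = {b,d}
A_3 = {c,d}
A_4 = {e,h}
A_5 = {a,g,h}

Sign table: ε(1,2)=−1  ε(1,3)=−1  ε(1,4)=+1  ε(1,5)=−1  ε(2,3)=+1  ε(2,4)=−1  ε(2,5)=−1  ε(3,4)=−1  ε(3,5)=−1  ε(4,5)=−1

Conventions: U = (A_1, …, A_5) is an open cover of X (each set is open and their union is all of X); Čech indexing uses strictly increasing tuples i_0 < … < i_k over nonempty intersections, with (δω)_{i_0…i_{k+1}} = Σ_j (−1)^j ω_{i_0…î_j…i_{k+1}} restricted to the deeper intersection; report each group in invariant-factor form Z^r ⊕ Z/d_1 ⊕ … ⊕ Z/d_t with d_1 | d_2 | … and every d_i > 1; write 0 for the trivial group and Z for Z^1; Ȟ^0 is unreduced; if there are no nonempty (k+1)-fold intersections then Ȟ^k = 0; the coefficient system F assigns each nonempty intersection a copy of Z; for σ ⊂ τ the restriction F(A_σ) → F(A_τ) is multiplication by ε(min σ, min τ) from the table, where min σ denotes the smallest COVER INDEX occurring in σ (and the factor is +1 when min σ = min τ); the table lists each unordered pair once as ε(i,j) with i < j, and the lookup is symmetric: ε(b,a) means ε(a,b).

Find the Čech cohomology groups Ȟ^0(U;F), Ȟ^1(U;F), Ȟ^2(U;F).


Ȟ^0 = Z, Ȟ^1 = Z^2, Ȟ^2 = 0

nerve of the cover:
  A12={b} A13={c} A14={e} A15={a,g} A23={d} A45={h}
C dims 5,6; δ0: rk 4, SNF 1^4
Ȟ^0 = (5 − 4) − 0 = 1, so Ȟ^0 ≅ Z
Ȟ^1 = (6 − 0) − 4 = 2, so Ȟ^1 ≅ Z^2
Ȟ^2 = (0 − 0) − 0 = 0, so Ȟ^2 ≅ 0


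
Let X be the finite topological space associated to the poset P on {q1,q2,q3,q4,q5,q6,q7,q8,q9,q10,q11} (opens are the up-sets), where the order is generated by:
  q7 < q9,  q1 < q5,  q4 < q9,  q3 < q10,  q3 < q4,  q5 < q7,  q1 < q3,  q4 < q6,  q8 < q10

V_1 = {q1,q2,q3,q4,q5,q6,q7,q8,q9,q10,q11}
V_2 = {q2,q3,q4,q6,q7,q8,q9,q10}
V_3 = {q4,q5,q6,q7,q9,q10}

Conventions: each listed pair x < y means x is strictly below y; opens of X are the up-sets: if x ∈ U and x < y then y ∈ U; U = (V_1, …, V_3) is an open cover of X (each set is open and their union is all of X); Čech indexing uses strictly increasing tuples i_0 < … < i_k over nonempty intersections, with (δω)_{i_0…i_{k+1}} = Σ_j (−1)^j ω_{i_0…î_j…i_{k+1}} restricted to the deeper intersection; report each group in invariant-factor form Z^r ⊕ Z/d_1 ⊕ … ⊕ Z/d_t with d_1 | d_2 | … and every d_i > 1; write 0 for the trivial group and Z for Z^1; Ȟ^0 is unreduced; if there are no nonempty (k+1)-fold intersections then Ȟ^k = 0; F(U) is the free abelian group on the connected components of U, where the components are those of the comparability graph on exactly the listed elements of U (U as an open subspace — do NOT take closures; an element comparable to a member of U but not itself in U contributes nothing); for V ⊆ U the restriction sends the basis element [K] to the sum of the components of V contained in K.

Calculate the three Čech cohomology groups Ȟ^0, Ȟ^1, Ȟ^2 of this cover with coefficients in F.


Ȟ^0 ≅ Z^3; Ȟ^1 ≅ 0; Ȟ^2 ≅ 0

nerve simplices:
  V12={q2,q3,q4,q6,q7,q8,q9,q10} V13={q4,q5,q6,q7,q9,q10} V23={q4,q6,q7,q9,q10}
  V123={q4,q6,q7,q9,q10}
components per intersection:
  V1: {q1,q3,q4,q5,q6,q7,q8,q9,q10} {q2} {q11}
  V2: {q2} {q3,q4,q6,q7,q8,q9,q10}
  V3: {q4,q5,q6,q7,q9} {q10}
  V12: {q2} {q3,q4,q6,q7,q8,q9,q10}
  V13: {q4,q5,q6,q7,q9} {q10}
  V23: {q4,q6,q7,q9} {q10}
  V123: {q4,q6,q7,q9} {q10}
C dims 7,6,2; δ0: rk 4, SNF 1^4; δ1: rk 2, SNF 1^2
degree 0: 7−4−0 = 3 → Ȟ^0 ≅ Z^3
degree 1: 6−2−4 = 0 → Ȟ^1 ≅ 0
degree 2: 2−0−2 = 0 → Ȟ^2 ≅ 0


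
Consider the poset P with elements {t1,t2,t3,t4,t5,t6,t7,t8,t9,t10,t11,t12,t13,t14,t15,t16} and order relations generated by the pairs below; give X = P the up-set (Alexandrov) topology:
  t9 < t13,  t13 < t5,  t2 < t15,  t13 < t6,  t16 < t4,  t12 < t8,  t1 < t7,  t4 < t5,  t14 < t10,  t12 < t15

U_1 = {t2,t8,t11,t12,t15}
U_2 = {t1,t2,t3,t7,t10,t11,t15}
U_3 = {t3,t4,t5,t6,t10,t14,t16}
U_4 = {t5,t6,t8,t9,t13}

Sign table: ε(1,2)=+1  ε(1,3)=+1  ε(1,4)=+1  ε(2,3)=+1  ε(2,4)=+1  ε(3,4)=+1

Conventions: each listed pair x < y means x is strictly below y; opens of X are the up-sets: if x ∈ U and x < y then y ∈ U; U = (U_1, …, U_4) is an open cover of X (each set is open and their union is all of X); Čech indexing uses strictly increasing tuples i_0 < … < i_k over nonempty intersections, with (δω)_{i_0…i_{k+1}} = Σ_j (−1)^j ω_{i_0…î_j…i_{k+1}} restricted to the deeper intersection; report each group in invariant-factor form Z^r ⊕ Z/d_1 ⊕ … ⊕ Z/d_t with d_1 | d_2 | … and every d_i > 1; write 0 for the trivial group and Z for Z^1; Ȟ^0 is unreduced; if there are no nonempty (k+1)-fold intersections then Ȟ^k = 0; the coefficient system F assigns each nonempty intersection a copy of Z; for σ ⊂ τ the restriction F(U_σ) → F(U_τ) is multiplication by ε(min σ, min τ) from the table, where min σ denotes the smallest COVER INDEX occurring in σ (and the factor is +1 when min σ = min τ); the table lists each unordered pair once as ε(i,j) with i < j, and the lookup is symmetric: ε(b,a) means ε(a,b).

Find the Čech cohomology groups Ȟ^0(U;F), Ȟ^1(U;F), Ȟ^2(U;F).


Ȟ^0 = Z, Ȟ^1 = Z and Ȟ^2 = 0

nerve simplices:
  U12={t2,t11,t15} U14={t8} U23={t3,t10} U34={t5,t6}
C dims 4,4; δ0: rk 3, SNF 1^3
degree 0: 4−3−0 = 1 → Ȟ^0 ≅ Z
degree 1: 4−0−3 = 1 → Ȟ^1 ≅ Z
degree 2: 0−0−0 = 0 → Ȟ^2 ≅ 0


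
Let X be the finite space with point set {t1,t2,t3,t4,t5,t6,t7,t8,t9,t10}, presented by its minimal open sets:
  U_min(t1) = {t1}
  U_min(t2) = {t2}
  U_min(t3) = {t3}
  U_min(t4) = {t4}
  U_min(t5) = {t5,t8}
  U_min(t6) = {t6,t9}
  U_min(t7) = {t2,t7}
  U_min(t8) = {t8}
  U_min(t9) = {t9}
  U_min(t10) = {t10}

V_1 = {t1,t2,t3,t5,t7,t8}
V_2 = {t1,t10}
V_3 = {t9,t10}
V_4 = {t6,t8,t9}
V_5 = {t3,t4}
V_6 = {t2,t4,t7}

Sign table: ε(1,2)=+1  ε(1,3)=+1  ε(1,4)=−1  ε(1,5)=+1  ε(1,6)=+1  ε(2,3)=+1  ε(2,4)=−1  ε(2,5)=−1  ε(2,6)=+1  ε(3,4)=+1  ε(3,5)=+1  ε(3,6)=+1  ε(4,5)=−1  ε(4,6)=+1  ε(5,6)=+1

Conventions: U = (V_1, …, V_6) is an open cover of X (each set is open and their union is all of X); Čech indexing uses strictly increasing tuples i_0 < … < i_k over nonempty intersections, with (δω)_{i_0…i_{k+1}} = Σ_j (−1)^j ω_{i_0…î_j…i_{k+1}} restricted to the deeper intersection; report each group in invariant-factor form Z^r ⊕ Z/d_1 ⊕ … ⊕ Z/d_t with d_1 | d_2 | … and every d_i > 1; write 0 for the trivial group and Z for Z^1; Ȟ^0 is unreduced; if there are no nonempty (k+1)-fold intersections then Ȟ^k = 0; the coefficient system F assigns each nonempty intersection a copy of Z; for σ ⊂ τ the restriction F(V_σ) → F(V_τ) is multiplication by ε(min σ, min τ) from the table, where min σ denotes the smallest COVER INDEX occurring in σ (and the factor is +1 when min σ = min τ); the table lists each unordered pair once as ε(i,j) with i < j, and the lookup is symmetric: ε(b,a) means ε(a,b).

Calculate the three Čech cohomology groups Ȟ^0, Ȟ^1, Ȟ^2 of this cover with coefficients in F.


Ȟ^0 ≅ 0, Ȟ^1 ≅ Z ⊕ Z/2, Ȟ^2 ≅ 0

nonempty intersections:
  V12={t1} V14={t8} V15={t3} V16={t2,t7} V23={t10} V34={t9} V56={t4}
C dims 6,7; δ0: rk 6, SNF 1^5·2
Ȟ^0: (6−6)−0=0 ⇒ 0
Ȟ^1: (7−0)−6=1 plus torsion [2] ⇒ Z ⊕ Z/2
Ȟ^2: (0−0)−0=0 ⇒ 0


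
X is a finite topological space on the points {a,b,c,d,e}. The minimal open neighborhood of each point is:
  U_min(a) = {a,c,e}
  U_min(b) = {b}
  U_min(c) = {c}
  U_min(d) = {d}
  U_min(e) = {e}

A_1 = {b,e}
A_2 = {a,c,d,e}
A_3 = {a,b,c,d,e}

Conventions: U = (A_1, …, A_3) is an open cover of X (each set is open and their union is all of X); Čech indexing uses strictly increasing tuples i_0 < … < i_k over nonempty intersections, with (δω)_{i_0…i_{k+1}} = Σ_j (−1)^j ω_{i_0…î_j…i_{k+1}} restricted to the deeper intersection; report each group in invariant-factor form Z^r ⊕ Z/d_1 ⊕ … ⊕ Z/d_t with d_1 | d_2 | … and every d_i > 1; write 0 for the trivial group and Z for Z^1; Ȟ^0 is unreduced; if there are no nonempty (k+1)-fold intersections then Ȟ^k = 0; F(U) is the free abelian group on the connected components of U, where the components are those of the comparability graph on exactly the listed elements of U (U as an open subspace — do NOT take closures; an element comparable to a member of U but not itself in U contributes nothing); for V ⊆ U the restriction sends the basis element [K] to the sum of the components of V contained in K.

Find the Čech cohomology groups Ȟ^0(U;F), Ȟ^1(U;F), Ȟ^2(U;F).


cover nerve:
  A12={e} A13={b,e} A23={a,c,d,e}
  A123={e}
components per intersection:
  A1: {b} {e}
  A2: {a,c,e} {d}
  A3: {a,c,e} {b} {d}
  A12: {e}
  A13: {b} {e}
  A23: {a,c,e} {d}
  A123: {e}
C dims 7,5,1; δ0: rk 4, SNF 1^4; δ1: rk 1, SNF 1^1
Ȟ^0: (7−4)−0=3 ⇒ Z^3
Ȟ^1: (5−1)−4=0 ⇒ 0
Ȟ^2: (1−0)−1=0 ⇒ 0

Ȟ^0 ≅ Z^3, Ȟ^1 ≅ 0 and Ȟ^2 ≅ 0


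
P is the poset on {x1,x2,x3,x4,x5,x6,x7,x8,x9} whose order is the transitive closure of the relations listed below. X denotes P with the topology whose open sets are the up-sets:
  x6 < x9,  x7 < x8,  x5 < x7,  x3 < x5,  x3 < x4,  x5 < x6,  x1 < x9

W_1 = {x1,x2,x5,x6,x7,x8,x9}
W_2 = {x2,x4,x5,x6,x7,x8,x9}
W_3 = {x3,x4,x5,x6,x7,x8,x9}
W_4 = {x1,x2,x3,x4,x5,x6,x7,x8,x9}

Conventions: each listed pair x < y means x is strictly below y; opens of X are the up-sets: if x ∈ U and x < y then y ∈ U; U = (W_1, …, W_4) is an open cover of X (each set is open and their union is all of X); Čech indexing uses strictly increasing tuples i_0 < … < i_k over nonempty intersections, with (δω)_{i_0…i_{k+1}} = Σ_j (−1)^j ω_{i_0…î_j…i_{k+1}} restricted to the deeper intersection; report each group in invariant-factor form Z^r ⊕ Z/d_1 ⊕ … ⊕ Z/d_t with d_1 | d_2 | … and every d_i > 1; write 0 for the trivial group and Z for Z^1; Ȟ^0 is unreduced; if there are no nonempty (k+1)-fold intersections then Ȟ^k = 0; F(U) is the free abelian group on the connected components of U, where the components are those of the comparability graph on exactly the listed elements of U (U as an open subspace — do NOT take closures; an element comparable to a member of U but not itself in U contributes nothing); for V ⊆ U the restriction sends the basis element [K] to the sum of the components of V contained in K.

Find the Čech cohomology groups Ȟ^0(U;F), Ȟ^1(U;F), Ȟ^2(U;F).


Ȟ^0(U;F) ≅ Z^2, Ȟ^1(U;F) ≅ 0, Ȟ^2(U;F) ≅ 0

nerve simplices:
  W12={x2,x5,x6,x7,x8,x9} W13={x5,x6,x7,x8,x9} W14={x1,x2,x5,x6,x7,x8,x9} W23={x4,x5,x6,x7,x8,x9} W24={x2,x4,x5,x6,x7,x8,x9} W34={x3,x4,x5,x6,x7,x8,x9}
  W123={x5,x6,x7,x8,x9} W124={x2,x5,x6,x7,x8,x9} W134={x5,x6,x7,x8,x9} W234={x4,x5,x6,x7,x8,x9}
  W1234={x5,x6,x7,x8,x9}
components per intersection:
  W1: {x1,x5,x6,x7,x8,x9} {x2}
  W2: {x2} {x4} {x5,x6,x7,x8,x9}
  W3: {x3,x4,x5,x6,x7,x8,x9}
  W4: {x1,x3,x4,x5,x6,x7,x8,x9} {x2}
  W12: {x2} {x5,x6,x7,x8,x9}
  W13: {x5,x6,x7,x8,x9}
  W14: {x1,x5,x6,x7,x8,x9} {x2}
  W23: {x4} {x5,x6,x7,x8,x9}
  W24: {x2} {x4} {x5,x6,x7,x8,x9}
  W34: {x3,x4,x5,x6,x7,x8,x9}
  W123: {x5,x6,x7,x8,x9}
  W124: {x2} {x5,x6,x7,x8,x9}
  W134: {x5,x6,x7,x8,x9}
  W234: {x4} {x5,x6,x7,x8,x9}
  W1234: {x5,x6,x7,x8,x9}
C dims 8,11,6,1; δ0: rk 6, SNF 1^6; δ1: rk 5, SNF 1^5; δ2: rk 1, SNF 1^1
degree 0: 8−6−0 = 2 → Ȟ^0 ≅ Z^2
degree 1: 11−5−6 = 0 → Ȟ^1 ≅ 0
degree 2: 6−1−5 = 0 → Ȟ^2 ≅ 0


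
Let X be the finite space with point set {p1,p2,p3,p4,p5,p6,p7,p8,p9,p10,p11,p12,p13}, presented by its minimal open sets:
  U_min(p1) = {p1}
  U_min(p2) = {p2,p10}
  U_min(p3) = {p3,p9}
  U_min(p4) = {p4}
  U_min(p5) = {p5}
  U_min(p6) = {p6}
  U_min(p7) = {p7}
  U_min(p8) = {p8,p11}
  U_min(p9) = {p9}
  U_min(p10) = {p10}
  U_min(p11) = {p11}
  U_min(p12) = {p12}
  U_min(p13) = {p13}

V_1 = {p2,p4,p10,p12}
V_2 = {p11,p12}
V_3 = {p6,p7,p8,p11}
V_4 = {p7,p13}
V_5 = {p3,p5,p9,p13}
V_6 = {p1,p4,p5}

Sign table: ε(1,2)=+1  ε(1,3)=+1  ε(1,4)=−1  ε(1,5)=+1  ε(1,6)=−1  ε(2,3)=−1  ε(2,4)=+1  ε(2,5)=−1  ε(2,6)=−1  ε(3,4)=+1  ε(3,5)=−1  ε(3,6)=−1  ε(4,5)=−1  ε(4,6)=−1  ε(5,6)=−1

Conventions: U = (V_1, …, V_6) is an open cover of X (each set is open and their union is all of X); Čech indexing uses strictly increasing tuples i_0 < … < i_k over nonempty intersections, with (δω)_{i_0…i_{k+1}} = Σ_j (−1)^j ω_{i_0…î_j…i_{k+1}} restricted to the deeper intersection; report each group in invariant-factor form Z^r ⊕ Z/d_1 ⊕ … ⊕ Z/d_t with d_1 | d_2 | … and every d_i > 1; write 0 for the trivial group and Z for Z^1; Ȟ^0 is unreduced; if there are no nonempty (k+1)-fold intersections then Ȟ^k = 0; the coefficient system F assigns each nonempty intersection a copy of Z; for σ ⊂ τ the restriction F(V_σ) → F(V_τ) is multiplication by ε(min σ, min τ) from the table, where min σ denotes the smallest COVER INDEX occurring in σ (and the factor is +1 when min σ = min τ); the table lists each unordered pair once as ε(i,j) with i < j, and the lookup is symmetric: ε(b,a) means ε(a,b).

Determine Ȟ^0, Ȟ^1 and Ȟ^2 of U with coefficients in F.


nerve of the cover:
  V12={p12} V16={p4} V23={p11} V34={p7} V45={p13} V56={p5}
C dims 6,6; δ0: rk 5, SNF 1^5
Ȟ^0 = (6 − 5) − 0 = 1, so Ȟ^0 ≅ Z
Ȟ^1 = (6 − 0) − 5 = 1, so Ȟ^1 ≅ Z
Ȟ^2 = (0 − 0) − 0 = 0, so Ȟ^2 ≅ 0

Ȟ^0 ≅ Z,  Ȟ^1 ≅ Z,  Ȟ^2 ≅ 0


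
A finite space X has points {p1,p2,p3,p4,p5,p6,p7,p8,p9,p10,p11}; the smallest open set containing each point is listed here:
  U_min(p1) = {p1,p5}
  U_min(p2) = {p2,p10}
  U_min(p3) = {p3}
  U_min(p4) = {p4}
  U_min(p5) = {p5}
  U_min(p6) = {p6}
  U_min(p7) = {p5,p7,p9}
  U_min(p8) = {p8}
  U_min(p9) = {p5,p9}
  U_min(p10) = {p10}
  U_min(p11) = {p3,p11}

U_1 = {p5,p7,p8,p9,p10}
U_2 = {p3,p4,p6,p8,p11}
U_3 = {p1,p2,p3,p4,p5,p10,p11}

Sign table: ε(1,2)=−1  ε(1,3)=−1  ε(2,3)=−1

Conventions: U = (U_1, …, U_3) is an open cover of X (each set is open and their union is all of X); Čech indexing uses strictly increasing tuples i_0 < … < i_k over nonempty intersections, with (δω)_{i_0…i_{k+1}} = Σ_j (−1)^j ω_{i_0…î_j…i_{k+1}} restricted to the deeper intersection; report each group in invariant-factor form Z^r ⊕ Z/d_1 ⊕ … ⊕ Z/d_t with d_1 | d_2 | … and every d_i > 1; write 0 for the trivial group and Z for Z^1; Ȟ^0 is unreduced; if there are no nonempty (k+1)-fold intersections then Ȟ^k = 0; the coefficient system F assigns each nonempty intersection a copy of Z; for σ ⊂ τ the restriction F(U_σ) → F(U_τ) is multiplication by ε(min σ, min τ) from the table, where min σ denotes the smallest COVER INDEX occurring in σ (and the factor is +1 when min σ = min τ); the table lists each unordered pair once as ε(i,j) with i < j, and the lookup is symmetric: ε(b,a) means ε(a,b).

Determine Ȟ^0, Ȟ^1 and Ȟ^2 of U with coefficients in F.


nerve simplices:
  U12={p8} U13={p5,p10} U23={p3,p4,p11}
C dims 3,3; δ0: rk 3, SNF 1^2·2
degree 0: 3−3−0 = 0 → Ȟ^0 ≅ 0
degree 1: 3−0−3 = 0 plus torsion [2] → Ȟ^1 ≅ Z/2
degree 2: 0−0−0 = 0 → Ȟ^2 ≅ 0

Ȟ^0(U;F) ≅ 0, Ȟ^1(U;F) ≅ Z/2, Ȟ^2(U;F) ≅ 0


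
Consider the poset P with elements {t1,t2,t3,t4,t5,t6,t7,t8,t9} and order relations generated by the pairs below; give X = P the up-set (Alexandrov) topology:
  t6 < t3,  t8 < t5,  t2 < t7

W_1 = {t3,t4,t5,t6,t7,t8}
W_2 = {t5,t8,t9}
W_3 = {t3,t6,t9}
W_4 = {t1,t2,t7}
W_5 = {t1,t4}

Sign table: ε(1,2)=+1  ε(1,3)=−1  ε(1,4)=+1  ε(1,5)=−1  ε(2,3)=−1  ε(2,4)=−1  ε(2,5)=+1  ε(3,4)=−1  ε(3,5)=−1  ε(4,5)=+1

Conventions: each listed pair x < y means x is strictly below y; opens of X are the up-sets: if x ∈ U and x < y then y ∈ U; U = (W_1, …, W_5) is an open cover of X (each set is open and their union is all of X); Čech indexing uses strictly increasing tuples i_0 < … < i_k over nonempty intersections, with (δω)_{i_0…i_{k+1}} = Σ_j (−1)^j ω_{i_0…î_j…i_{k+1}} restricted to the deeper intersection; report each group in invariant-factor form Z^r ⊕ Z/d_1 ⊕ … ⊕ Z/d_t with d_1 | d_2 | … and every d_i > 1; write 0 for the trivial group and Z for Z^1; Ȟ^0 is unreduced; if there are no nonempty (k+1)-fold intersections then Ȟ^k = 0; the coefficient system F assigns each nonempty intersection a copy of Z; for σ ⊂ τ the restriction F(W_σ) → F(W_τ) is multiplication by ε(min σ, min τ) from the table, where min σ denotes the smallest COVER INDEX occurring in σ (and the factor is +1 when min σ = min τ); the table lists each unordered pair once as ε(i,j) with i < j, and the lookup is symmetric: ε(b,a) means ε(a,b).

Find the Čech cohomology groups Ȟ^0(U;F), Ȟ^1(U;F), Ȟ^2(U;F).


nonempty overlaps:
  W12={t5,t8} W13={t3,t6} W14={t7} W15={t4} W23={t9} W45={t1}
C dims 5,6; δ0: rk 5, SNF 1^4·2
degree 0: 5−5−0 = 0 → Ȟ^0 ≅ 0
degree 1: 6−0−5 = 1 plus torsion [2] → Ȟ^1 ≅ Z ⊕ Z/2
degree 2: 0−0−0 = 0 → Ȟ^2 ≅ 0

Ȟ^0 = 0, Ȟ^1 = Z ⊕ Z/2, Ȟ^2 = 0


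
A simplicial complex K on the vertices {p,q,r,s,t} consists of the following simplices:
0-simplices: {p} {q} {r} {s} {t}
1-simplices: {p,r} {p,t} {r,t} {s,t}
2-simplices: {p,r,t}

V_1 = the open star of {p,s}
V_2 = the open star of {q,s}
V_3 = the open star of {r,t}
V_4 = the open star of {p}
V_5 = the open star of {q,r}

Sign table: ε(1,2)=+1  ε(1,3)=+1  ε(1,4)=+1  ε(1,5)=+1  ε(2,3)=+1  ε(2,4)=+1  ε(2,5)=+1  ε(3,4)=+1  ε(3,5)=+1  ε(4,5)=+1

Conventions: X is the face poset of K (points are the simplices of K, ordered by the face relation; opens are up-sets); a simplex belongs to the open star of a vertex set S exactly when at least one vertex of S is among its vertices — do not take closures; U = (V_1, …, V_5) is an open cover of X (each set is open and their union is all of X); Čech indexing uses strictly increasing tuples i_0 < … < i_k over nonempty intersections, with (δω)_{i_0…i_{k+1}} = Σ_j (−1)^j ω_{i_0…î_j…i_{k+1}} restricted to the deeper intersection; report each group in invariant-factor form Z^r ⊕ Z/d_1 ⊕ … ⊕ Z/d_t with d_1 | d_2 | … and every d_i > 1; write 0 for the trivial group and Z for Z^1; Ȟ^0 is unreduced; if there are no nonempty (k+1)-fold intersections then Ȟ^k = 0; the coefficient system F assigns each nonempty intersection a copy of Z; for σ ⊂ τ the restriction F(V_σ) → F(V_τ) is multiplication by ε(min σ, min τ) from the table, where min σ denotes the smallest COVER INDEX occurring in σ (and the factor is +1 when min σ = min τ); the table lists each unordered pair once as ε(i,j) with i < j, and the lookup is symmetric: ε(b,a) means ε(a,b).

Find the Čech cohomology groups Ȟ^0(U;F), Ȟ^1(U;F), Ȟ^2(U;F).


Ȟ^0 = Z; Ȟ^1 = Z; Ȟ^2 = 0

nerve of the cover:
  V1={{p},{s},{p,r},{p,t},{s,t},{p,r,t}} V2={{q},{s},{s,t}} V3={{r},{t},{p,r},{p,t},{r,t},{s,t},{p,r,t}} V4={{p},{p,r},{p,t},{p,r,t}} V5={{q},{r},{p,r},{r,t},{p,r,t}}
  V12={{s},{s,t}} V13={{p,r},{p,t},{s,t},{p,r,t}} V14={{p},{p,r},{p,t},{p,r,t}} V15={{p,r},{p,r,t}} V23={{s,t}} V25={{q}} V34={{p,r},{p,t},{p,r,t}} V35={{r},{p,r},{r,t},{p,r,t}} V45={{p,r},{p,r,t}}
  V123={{s,t}} V134={{p,r},{p,t},{p,r,t}} V135={{p,r},{p,r,t}} V145={{p,r},{p,r,t}} V345={{p,r},{p,r,t}}
  V1345={{p,r},{p,r,t}}
C dims 5,9,5,1; δ0: rk 4, SNF 1^4; δ1: rk 4, SNF 1^4; δ2: rk 1, SNF 1^1
Ȟ^0 = (5 − 4) − 0 = 1, so Ȟ^0 ≅ Z
Ȟ^1 = (9 − 4) − 4 = 1, so Ȟ^1 ≅ Z
Ȟ^2 = (5 − 1) − 4 = 0, so Ȟ^2 ≅ 0


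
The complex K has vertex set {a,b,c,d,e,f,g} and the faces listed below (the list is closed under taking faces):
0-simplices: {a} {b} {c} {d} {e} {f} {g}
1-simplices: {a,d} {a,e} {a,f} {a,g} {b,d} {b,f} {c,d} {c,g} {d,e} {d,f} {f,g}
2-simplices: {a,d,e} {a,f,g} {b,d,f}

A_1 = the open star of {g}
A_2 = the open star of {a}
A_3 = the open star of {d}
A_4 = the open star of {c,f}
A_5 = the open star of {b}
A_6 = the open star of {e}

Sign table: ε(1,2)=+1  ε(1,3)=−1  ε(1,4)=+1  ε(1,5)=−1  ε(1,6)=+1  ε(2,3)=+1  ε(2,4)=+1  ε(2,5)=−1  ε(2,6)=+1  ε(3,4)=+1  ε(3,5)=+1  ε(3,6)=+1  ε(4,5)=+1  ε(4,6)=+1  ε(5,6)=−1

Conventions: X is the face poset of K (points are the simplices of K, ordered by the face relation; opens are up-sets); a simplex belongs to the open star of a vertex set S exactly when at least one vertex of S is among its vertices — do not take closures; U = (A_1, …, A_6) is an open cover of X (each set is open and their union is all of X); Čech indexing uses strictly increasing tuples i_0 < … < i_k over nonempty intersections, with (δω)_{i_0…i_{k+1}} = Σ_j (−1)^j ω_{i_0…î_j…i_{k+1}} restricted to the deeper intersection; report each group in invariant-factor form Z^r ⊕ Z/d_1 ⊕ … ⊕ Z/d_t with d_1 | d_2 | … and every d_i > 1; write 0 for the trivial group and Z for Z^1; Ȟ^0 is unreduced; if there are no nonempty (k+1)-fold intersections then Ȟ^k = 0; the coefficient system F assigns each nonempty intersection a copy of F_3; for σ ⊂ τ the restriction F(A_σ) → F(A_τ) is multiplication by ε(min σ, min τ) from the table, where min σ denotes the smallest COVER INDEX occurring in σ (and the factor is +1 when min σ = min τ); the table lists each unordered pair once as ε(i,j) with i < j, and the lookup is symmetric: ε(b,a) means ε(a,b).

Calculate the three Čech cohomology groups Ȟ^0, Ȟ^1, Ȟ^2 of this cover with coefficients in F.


nonempty intersections:
  A1={{g},{a,g},{c,g},{f,g},{a,f,g}} A2={{a},{a,d},{a,e},{a,f},{a,g},{a,d,e},{a,f,g}} A3={{d},{a,d},{b,d},{c,d},{d,e},{d,f},{a,d,e},{b,d,f}} A4={{c},{f},{a,f},{b,f},{c,d},{c,g},{d,f},{f,g},{a,f,g},{b,d,f}} A5={{b},{b,d},{b,f},{b,d,f}} A6={{e},{a,e},{d,e},{a,d,e}}
  A12={{a,g},{a,f,g}} A14={{c,g},{f,g},{a,f,g}} A23={{a,d},{a,d,e}} A24={{a,f},{a,f,g}} A26={{a,e},{a,d,e}} A34={{c,d},{d,f},{b,d,f}} A35={{b,d},{b,d,f}} A36={{d,e},{a,d,e}} A45={{b,f},{b,d,f}}
  A124={{a,f,g}} A236={{a,d,e}} A345={{b,d,f}}
C dims 6,9,3; δ0: rk_F3 5; δ1: rk_F3 3
Ȟ^0: (6−5)−0=1 ⇒ Z/3
Ȟ^1: (9−3)−5=1 ⇒ Z/3
Ȟ^2: (3−0)−3=0 ⇒ 0

Ȟ^0(U;F) ≅ Z/3; Ȟ^1(U;F) ≅ Z/3; Ȟ^2(U;F) ≅ 0


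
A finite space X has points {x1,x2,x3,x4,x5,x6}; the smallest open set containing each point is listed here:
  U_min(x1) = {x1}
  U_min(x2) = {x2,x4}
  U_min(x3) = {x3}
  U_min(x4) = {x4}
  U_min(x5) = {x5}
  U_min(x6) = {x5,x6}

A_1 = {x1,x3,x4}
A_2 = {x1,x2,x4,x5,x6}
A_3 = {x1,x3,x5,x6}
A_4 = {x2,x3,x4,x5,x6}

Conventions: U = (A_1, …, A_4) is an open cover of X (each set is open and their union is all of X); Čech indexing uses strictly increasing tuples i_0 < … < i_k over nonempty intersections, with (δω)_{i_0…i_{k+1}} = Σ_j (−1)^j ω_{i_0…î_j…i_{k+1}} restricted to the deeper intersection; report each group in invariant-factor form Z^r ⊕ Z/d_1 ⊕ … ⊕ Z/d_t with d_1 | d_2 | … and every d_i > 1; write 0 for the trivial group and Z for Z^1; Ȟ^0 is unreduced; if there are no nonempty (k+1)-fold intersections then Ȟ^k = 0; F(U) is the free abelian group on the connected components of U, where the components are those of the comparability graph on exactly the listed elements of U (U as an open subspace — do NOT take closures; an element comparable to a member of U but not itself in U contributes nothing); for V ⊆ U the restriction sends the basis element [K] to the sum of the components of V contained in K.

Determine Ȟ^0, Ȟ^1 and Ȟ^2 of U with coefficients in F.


intersection data:
  A12={x1,x4} A13={x1,x3} A14={x3,x4} A23={x1,x5,x6} A24={x2,x4,x5,x6} A34={x3,x5,x6}
  A123={x1} A124={x4} A134={x3} A234={x5,x6}
components per intersection:
  A1: {x1} {x3} {x4}
  A2: {x1} {x2,x4} {x5,x6}
  A3: {x1} {x3} {x5,x6}
  A4: {x2,x4} {x3} {x5,x6}
  A12: {x1} {x4}
  A13: {x1} {x3}
  A14: {x3} {x4}
  A23: {x1} {x5,x6}
  A24: {x2,x4} {x5,x6}
  A34: {x3} {x5,x6}
  A123: {x1}
  A124: {x4}
  A134: {x3}
  A234: {x5,x6}
C dims 12,12,4; δ0: rk 8, SNF 1^8; δ1: rk 4, SNF 1^4
Ȟ^0 = (12 − 8) − 0 = 4, so Ȟ^0 ≅ Z^4
Ȟ^1 = (12 − 4) − 8 = 0, so Ȟ^1 ≅ 0
Ȟ^2 = (4 − 0) − 4 = 0, so Ȟ^2 ≅ 0

Ȟ^0 ≅ Z^4; Ȟ^1 ≅ 0; Ȟ^2 ≅ 0
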